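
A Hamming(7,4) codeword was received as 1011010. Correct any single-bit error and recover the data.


Syndrome = 0: no error detected

Data: 1010 (no errors)


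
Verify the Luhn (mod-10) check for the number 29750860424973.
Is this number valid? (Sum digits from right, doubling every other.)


Luhn sum = 69
69 mod 10 = 9

Invalid (Luhn sum mod 10 = 9)


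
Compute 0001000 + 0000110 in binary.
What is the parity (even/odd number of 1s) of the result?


0001000 = 8
0000110 = 6
Sum = 14 = 1110
1s count = 3

odd parity (3 ones in 1110)


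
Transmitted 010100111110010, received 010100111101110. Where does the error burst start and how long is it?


XOR: 000000000011100

Burst at position 10, length 3


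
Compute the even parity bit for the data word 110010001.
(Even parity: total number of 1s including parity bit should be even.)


Number of 1s in data: 4
Parity bit: 0

0


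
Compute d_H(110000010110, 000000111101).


XOR: 110000101011
Count of 1s: 6

6


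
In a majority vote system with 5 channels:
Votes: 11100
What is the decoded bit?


Ones: 3 out of 5
Threshold: 3

1 (3/5 voted 1)


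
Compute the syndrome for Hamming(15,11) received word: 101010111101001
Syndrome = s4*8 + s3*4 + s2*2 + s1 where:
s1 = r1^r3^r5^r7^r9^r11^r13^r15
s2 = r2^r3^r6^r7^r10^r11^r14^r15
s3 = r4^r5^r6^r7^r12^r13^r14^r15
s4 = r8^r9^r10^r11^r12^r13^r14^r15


s1=0, s2=0, s3=0, s4=1

Syndrome = 8 (error at position 8)


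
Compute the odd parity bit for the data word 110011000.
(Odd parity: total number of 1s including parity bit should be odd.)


Number of 1s in data: 4
Parity bit: 1

1


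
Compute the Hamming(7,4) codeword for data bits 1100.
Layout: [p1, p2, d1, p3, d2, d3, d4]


Parity bits: p1=0, p2=1, p3=1

0111100


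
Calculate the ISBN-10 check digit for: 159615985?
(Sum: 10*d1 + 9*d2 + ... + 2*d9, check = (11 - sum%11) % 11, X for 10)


Weighted sum: 270
270 mod 11 = 6

Check digit: 5


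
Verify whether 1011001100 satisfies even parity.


Number of 1s: 5

No, parity error (5 ones)


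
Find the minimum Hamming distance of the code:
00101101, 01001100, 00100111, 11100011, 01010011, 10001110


Comparing all pairs, minimum distance: 2
Can detect 1 errors, correct 0 errors

2


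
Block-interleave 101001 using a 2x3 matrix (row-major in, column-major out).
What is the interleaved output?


Matrix:
  101
  001
Read columns: 100011

100011


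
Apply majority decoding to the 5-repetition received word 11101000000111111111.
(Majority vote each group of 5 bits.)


Groups: 11101, 00000, 01111, 11111
Majority votes: 1011

1011


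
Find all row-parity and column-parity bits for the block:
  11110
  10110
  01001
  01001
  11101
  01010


Row parities: 010000
Column parities: 11111

Row P: 010000, Col P: 11111, Corner: 1


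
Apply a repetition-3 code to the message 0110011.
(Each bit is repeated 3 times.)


Each bit -> 3 copies

000111111000000111111


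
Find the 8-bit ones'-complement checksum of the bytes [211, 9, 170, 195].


Sum = 585 mod 256 = 73
Complement = 182

182


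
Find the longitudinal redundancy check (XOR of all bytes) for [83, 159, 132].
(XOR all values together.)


XOR chain: 83 ^ 159 ^ 132 = 72

72


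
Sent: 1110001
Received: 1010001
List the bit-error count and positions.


XOR: 0100000

1 error(s) at position(s): 1


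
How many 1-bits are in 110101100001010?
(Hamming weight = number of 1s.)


Counting 1s in 110101100001010

7


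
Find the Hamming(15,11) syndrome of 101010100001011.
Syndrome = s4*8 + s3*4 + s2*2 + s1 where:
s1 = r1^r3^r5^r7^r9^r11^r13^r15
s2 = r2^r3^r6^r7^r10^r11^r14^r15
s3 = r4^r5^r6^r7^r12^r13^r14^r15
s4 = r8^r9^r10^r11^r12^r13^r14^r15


s1=1, s2=0, s3=1, s4=1

Syndrome = 13 (error at position 13)


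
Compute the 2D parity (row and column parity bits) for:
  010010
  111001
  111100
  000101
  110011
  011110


Row parities: 000000
Column parities: 111111

Row P: 000000, Col P: 111111, Corner: 0


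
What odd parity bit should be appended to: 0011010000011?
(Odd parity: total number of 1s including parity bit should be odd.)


Number of 1s in data: 5
Parity bit: 0

0


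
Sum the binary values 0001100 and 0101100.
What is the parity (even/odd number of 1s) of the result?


0001100 = 12
0101100 = 44
Sum = 56 = 111000
1s count = 3

odd parity (3 ones in 111000)


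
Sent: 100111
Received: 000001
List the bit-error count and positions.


XOR: 100110

3 error(s) at position(s): 0, 3, 4


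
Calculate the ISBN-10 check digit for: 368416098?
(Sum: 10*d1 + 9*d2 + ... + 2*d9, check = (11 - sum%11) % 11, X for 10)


Weighted sum: 255
255 mod 11 = 2

Check digit: 9


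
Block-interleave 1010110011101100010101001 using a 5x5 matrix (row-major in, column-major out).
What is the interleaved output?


Matrix:
  10101
  10011
  10110
  00101
  01001
Read columns: 1110000001101100110011011

1110000001101100110011011


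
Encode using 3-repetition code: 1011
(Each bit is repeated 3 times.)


Each bit -> 3 copies

111000111111


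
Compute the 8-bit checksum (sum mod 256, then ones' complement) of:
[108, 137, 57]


Sum = 302 mod 256 = 46
Complement = 209

209


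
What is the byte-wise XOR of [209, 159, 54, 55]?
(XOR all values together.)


XOR chain: 209 ^ 159 ^ 54 ^ 55 = 79

79


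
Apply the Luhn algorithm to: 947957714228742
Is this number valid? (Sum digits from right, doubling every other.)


Luhn sum = 86
86 mod 10 = 6

Invalid (Luhn sum mod 10 = 6)


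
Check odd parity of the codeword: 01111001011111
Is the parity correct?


Number of 1s: 10

No, parity error (10 ones)


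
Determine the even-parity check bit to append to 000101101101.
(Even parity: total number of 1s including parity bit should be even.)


Number of 1s in data: 6
Parity bit: 0

0


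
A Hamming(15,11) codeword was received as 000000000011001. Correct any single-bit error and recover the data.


Syndrome = 8: error at position 8

Data: 00000011001 (corrected bit 8)


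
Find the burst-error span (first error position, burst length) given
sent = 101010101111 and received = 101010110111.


XOR: 000000011000

Burst at position 7, length 2


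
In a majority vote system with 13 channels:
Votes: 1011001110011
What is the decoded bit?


Ones: 8 out of 13
Threshold: 7

1 (8/13 voted 1)


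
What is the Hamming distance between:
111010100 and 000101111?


XOR: 111111011
Count of 1s: 8

8


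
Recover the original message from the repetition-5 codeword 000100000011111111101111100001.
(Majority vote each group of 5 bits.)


Groups: 00010, 00000, 11111, 11110, 11111, 00001
Majority votes: 001110

001110


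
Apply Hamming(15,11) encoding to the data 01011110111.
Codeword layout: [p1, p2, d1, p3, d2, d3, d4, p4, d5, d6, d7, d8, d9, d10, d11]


Parity bits: p1=0, p2=1, p3=1, p4=0

010110101110111


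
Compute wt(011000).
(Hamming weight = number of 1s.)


Counting 1s in 011000

2


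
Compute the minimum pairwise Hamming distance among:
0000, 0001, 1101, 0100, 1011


Comparing all pairs, minimum distance: 1
Can detect 0 errors, correct 0 errors

1


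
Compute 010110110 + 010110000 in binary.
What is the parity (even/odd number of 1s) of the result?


010110110 = 182
010110000 = 176
Sum = 358 = 101100110
1s count = 5

odd parity (5 ones in 101100110)


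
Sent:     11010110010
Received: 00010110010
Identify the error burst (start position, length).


XOR: 11000000000

Burst at position 0, length 2


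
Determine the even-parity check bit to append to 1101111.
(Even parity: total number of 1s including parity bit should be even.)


Number of 1s in data: 6
Parity bit: 0

0


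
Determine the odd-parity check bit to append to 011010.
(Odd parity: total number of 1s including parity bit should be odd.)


Number of 1s in data: 3
Parity bit: 0

0


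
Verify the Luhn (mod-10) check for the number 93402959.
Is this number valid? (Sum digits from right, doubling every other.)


Luhn sum = 43
43 mod 10 = 3

Invalid (Luhn sum mod 10 = 3)


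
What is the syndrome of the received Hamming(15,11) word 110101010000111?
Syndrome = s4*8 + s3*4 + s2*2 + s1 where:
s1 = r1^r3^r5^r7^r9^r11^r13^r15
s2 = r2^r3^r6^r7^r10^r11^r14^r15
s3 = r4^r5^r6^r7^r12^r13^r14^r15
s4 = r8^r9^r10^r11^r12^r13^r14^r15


s1=1, s2=0, s3=1, s4=0

Syndrome = 5 (error at position 5)


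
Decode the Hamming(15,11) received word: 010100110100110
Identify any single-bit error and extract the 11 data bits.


Syndrome = 0: no error detected

Data: 00010100110 (no errors)


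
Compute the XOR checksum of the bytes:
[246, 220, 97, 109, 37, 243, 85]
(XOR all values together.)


XOR chain: 246 ^ 220 ^ 97 ^ 109 ^ 37 ^ 243 ^ 85 = 165

165


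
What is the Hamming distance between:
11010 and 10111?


XOR: 01101
Count of 1s: 3

3


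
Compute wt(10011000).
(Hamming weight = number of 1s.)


Counting 1s in 10011000

3


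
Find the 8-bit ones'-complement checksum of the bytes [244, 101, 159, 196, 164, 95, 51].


Sum = 1010 mod 256 = 242
Complement = 13

13


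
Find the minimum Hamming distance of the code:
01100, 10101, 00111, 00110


Comparing all pairs, minimum distance: 1
Can detect 0 errors, correct 0 errors

1


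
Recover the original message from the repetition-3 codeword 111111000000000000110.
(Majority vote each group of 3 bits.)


Groups: 111, 111, 000, 000, 000, 000, 110
Majority votes: 1100001

1100001


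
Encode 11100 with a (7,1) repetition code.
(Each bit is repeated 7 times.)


Each bit -> 7 copies

11111111111111111111100000000000000


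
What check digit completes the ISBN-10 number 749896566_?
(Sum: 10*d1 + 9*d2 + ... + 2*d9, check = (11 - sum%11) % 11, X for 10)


Weighted sum: 368
368 mod 11 = 5

Check digit: 6


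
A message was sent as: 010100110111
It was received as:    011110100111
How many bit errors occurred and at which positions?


XOR: 001010010000

3 error(s) at position(s): 2, 4, 7


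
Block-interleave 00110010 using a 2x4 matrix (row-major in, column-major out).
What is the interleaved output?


Matrix:
  0011
  0010
Read columns: 00001110

00001110


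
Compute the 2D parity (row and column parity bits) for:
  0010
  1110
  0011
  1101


Row parities: 1101
Column parities: 0010

Row P: 1101, Col P: 0010, Corner: 1


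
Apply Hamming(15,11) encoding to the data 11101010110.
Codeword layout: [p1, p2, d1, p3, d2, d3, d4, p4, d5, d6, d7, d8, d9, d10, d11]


Parity bits: p1=1, p2=0, p3=0, p4=0

101011001010110


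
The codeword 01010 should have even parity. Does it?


Number of 1s: 2

Yes, parity is correct (2 ones)


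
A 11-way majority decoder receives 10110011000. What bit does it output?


Ones: 5 out of 11
Threshold: 6

0 (5/11 voted 1)


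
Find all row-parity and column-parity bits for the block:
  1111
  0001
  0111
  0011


Row parities: 0110
Column parities: 1010

Row P: 0110, Col P: 1010, Corner: 0


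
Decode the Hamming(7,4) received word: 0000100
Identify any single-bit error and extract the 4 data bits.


Syndrome = 5: error at position 5

Data: 0000 (corrected bit 5)


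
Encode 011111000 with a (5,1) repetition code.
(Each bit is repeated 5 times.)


Each bit -> 5 copies

000001111111111111111111111111000000000000000


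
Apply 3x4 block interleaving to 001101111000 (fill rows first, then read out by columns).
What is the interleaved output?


Matrix:
  0011
  0111
  1000
Read columns: 001010110110

001010110110


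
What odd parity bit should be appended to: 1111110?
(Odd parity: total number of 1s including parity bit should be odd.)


Number of 1s in data: 6
Parity bit: 1

1


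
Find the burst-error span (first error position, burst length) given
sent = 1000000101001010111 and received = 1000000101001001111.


XOR: 0000000000000011000

Burst at position 14, length 2


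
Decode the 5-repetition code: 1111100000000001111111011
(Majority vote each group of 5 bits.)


Groups: 11111, 00000, 00000, 11111, 11011
Majority votes: 10011

10011


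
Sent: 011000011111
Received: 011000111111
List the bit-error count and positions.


XOR: 000000100000

1 error(s) at position(s): 6


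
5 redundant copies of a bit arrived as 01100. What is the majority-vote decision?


Ones: 2 out of 5
Threshold: 3

0 (2/5 voted 1)


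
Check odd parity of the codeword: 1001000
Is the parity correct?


Number of 1s: 2

No, parity error (2 ones)


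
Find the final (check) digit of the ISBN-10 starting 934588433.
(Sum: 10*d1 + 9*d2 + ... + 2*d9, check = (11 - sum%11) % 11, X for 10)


Weighted sum: 303
303 mod 11 = 6

Check digit: 5


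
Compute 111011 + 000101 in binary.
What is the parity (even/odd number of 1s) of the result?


111011 = 59
000101 = 5
Sum = 64 = 1000000
1s count = 1

odd parity (1 ones in 1000000)


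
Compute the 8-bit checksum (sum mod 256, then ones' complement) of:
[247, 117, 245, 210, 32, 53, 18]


Sum = 922 mod 256 = 154
Complement = 101

101


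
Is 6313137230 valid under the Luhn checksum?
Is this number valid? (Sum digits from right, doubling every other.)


Luhn sum = 29
29 mod 10 = 9

Invalid (Luhn sum mod 10 = 9)


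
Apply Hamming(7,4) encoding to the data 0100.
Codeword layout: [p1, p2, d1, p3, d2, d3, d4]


Parity bits: p1=1, p2=0, p3=1

1001100


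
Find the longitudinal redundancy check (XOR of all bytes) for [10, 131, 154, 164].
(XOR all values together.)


XOR chain: 10 ^ 131 ^ 154 ^ 164 = 183

183


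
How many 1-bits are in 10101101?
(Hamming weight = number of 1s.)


Counting 1s in 10101101

5


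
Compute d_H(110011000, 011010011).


XOR: 101001011
Count of 1s: 5

5


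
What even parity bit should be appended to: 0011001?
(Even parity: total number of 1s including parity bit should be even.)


Number of 1s in data: 3
Parity bit: 1

1


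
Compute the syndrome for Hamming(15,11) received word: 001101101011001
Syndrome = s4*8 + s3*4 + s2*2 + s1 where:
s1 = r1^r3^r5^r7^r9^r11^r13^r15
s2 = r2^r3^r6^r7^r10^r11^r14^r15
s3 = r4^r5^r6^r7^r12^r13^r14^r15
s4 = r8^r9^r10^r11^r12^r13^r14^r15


s1=1, s2=1, s3=1, s4=0

Syndrome = 7 (error at position 7)


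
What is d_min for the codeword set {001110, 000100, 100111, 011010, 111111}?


Comparing all pairs, minimum distance: 2
Can detect 1 errors, correct 0 errors

2


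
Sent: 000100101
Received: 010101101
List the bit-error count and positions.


XOR: 010001000

2 error(s) at position(s): 1, 5


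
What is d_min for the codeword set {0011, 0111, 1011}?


Comparing all pairs, minimum distance: 1
Can detect 0 errors, correct 0 errors

1


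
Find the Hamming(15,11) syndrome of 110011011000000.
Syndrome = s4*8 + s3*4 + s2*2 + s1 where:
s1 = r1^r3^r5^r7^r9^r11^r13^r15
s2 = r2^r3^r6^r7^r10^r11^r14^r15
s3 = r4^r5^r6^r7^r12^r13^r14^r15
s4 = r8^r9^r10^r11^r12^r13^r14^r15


s1=1, s2=0, s3=0, s4=0

Syndrome = 1 (error at position 1)


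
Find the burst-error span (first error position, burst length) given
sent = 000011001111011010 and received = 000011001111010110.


XOR: 000000000000001100

Burst at position 14, length 2


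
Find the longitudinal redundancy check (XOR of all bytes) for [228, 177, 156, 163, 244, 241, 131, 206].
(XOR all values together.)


XOR chain: 228 ^ 177 ^ 156 ^ 163 ^ 244 ^ 241 ^ 131 ^ 206 = 34

34


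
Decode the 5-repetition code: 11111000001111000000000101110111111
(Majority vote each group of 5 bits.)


Groups: 11111, 00000, 11110, 00000, 00010, 11101, 11111
Majority votes: 1010011

1010011


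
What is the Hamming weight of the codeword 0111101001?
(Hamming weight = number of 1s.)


Counting 1s in 0111101001

6


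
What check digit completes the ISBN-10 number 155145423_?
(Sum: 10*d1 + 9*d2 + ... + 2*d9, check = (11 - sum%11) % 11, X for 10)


Weighted sum: 179
179 mod 11 = 3

Check digit: 8


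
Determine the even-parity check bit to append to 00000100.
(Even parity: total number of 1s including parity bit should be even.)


Number of 1s in data: 1
Parity bit: 1

1


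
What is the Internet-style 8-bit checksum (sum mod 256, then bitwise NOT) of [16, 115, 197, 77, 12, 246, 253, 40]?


Sum = 956 mod 256 = 188
Complement = 67

67


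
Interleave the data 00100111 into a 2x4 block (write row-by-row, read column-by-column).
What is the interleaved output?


Matrix:
  0010
  0111
Read columns: 00011101

00011101


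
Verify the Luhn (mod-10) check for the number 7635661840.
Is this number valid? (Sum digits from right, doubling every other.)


Luhn sum = 49
49 mod 10 = 9

Invalid (Luhn sum mod 10 = 9)


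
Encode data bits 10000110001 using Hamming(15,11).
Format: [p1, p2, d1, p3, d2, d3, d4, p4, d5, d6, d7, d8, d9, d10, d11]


Parity bits: p1=1, p2=0, p3=1, p4=1

101100010110001


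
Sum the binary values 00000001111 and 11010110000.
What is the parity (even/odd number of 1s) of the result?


00000001111 = 15
11010110000 = 1712
Sum = 1727 = 11010111111
1s count = 9

odd parity (9 ones in 11010111111)


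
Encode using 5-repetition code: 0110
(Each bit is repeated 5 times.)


Each bit -> 5 copies

00000111111111100000


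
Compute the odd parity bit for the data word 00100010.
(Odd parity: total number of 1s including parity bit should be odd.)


Number of 1s in data: 2
Parity bit: 1

1


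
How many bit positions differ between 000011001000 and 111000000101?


XOR: 111011001101
Count of 1s: 8

8


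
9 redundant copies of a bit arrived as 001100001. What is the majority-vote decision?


Ones: 3 out of 9
Threshold: 5

0 (3/9 voted 1)


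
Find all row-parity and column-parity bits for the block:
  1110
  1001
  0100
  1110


Row parities: 1011
Column parities: 1101

Row P: 1011, Col P: 1101, Corner: 1


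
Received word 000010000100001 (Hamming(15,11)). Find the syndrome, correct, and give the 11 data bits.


Syndrome = 0: no error detected

Data: 01000100001 (no errors)


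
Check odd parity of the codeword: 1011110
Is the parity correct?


Number of 1s: 5

Yes, parity is correct (5 ones)


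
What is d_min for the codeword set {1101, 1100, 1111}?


Comparing all pairs, minimum distance: 1
Can detect 0 errors, correct 0 errors

1


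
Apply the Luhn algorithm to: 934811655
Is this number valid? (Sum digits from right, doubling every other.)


Luhn sum = 41
41 mod 10 = 1

Invalid (Luhn sum mod 10 = 1)


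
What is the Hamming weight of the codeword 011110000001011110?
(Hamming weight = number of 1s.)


Counting 1s in 011110000001011110

9


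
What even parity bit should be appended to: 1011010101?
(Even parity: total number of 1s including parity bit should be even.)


Number of 1s in data: 6
Parity bit: 0

0


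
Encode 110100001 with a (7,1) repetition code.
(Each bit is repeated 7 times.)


Each bit -> 7 copies

111111111111110000000111111100000000000000000000000000001111111


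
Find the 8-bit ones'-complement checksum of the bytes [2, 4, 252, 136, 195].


Sum = 589 mod 256 = 77
Complement = 178

178


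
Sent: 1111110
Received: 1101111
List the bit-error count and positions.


XOR: 0010001

2 error(s) at position(s): 2, 6


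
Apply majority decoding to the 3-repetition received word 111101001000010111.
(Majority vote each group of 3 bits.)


Groups: 111, 101, 001, 000, 010, 111
Majority votes: 110001

110001


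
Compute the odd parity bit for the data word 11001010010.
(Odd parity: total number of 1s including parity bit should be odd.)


Number of 1s in data: 5
Parity bit: 0

0


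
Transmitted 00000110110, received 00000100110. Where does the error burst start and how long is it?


XOR: 00000010000

Burst at position 6, length 1


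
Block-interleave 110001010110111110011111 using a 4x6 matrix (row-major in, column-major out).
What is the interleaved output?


Matrix:
  110001
  010110
  111110
  011111
Read columns: 101011110011011101111001

101011110011011101111001


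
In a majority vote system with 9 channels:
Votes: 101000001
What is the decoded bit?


Ones: 3 out of 9
Threshold: 5

0 (3/9 voted 1)


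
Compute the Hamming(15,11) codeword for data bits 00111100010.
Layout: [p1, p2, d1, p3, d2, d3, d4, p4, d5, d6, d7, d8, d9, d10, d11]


Parity bits: p1=0, p2=0, p3=1, p4=1

000101111100010


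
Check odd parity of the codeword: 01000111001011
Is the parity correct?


Number of 1s: 7

Yes, parity is correct (7 ones)


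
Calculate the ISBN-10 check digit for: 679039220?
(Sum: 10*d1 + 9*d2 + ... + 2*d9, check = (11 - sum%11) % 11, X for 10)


Weighted sum: 272
272 mod 11 = 8

Check digit: 3


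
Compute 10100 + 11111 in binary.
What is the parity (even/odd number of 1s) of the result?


10100 = 20
11111 = 31
Sum = 51 = 110011
1s count = 4

even parity (4 ones in 110011)


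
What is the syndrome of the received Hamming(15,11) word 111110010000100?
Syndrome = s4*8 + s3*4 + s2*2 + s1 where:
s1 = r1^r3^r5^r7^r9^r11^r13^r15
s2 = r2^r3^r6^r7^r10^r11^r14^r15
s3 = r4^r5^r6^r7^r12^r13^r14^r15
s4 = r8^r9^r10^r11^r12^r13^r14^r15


s1=0, s2=0, s3=1, s4=0

Syndrome = 4 (error at position 4)


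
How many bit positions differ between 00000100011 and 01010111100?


XOR: 01010011111
Count of 1s: 7

7


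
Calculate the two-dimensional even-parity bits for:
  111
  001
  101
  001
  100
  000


Row parities: 110110
Column parities: 110

Row P: 110110, Col P: 110, Corner: 0


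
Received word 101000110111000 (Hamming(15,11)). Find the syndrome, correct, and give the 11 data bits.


Syndrome = 0: no error detected

Data: 10010111000 (no errors)


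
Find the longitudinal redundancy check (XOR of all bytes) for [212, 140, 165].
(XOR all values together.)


XOR chain: 212 ^ 140 ^ 165 = 253

253


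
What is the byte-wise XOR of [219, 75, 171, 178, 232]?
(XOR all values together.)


XOR chain: 219 ^ 75 ^ 171 ^ 178 ^ 232 = 97

97


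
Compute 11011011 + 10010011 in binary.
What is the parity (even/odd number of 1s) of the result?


11011011 = 219
10010011 = 147
Sum = 366 = 101101110
1s count = 6

even parity (6 ones in 101101110)


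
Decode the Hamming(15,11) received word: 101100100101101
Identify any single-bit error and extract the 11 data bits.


Syndrome = 5: error at position 5

Data: 11010101101 (corrected bit 5)


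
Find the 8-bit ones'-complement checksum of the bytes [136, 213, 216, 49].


Sum = 614 mod 256 = 102
Complement = 153

153


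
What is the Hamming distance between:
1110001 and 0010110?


XOR: 1100111
Count of 1s: 5

5


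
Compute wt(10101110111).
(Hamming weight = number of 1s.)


Counting 1s in 10101110111

8


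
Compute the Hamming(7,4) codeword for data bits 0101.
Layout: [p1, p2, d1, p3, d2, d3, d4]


Parity bits: p1=0, p2=1, p3=0

0100101


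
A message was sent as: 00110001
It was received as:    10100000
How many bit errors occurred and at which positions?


XOR: 10010001

3 error(s) at position(s): 0, 3, 7


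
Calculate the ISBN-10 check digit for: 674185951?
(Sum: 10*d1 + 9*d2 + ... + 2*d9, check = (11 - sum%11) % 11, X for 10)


Weighted sum: 288
288 mod 11 = 2

Check digit: 9


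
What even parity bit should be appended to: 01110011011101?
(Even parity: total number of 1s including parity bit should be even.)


Number of 1s in data: 9
Parity bit: 1

1


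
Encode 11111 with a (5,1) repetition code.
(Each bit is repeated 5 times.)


Each bit -> 5 copies

1111111111111111111111111


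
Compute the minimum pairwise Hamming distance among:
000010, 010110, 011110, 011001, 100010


Comparing all pairs, minimum distance: 1
Can detect 0 errors, correct 0 errors

1


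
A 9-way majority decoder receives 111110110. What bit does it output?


Ones: 7 out of 9
Threshold: 5

1 (7/9 voted 1)


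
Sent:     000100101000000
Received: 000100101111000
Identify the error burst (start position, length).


XOR: 000000000111000

Burst at position 9, length 3


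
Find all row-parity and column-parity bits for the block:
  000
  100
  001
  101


Row parities: 0110
Column parities: 000

Row P: 0110, Col P: 000, Corner: 0


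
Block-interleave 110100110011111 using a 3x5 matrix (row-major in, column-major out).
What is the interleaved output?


Matrix:
  11010
  01100
  11111
Read columns: 101111011101001

101111011101001


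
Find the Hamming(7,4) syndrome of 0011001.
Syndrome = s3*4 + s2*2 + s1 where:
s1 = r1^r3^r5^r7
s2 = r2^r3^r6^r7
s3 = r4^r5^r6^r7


s1=0, s2=0, s3=0

Syndrome = 0 (no error)


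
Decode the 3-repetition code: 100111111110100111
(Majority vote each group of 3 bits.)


Groups: 100, 111, 111, 110, 100, 111
Majority votes: 011101

011101


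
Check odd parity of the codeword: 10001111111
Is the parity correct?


Number of 1s: 8

No, parity error (8 ones)


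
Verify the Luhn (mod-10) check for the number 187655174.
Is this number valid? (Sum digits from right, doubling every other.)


Luhn sum = 34
34 mod 10 = 4

Invalid (Luhn sum mod 10 = 4)


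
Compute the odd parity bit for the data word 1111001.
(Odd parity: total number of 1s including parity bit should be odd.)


Number of 1s in data: 5
Parity bit: 0

0


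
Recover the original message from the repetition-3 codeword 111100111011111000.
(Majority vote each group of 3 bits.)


Groups: 111, 100, 111, 011, 111, 000
Majority votes: 101110

101110


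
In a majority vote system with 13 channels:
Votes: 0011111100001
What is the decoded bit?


Ones: 7 out of 13
Threshold: 7

1 (7/13 voted 1)


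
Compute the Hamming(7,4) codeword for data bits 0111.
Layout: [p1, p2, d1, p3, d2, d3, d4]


Parity bits: p1=0, p2=0, p3=1

0001111


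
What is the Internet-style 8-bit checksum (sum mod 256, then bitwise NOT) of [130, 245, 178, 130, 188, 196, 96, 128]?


Sum = 1291 mod 256 = 11
Complement = 244

244


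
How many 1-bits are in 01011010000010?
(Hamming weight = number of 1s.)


Counting 1s in 01011010000010

5


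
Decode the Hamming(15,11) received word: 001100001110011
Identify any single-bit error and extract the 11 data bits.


Syndrome = 14: error at position 14

Data: 10001110001 (corrected bit 14)


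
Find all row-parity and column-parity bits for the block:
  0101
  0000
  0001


Row parities: 001
Column parities: 0100

Row P: 001, Col P: 0100, Corner: 1


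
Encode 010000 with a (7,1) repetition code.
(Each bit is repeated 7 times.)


Each bit -> 7 copies

000000011111110000000000000000000000000000


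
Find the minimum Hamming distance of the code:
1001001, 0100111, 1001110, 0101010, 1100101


Comparing all pairs, minimum distance: 2
Can detect 1 errors, correct 0 errors

2


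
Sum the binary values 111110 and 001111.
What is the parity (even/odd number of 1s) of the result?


111110 = 62
001111 = 15
Sum = 77 = 1001101
1s count = 4

even parity (4 ones in 1001101)


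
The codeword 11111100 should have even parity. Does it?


Number of 1s: 6

Yes, parity is correct (6 ones)


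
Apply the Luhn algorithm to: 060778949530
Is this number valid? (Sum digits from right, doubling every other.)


Luhn sum = 59
59 mod 10 = 9

Invalid (Luhn sum mod 10 = 9)


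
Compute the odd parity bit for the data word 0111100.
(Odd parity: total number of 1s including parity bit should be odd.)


Number of 1s in data: 4
Parity bit: 1

1


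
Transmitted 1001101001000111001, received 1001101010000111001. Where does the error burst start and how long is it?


XOR: 0000000011000000000

Burst at position 8, length 2


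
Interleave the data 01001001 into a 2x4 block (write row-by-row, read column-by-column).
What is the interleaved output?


Matrix:
  0100
  1001
Read columns: 01100001

01100001


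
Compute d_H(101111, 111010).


XOR: 010101
Count of 1s: 3

3


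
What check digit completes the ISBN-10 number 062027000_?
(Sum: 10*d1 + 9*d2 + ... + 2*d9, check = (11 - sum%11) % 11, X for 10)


Weighted sum: 117
117 mod 11 = 7

Check digit: 4


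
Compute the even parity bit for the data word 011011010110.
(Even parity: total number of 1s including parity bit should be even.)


Number of 1s in data: 7
Parity bit: 1

1


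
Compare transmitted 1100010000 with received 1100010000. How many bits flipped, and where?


XOR: 0000000000

0 errors (received matches sent)


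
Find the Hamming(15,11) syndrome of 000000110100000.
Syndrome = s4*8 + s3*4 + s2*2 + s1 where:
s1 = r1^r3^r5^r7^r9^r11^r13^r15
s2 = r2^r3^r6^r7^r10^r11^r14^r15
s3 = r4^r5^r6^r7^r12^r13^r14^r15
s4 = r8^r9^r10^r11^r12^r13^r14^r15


s1=1, s2=0, s3=1, s4=0

Syndrome = 5 (error at position 5)


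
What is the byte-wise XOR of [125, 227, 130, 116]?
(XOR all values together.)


XOR chain: 125 ^ 227 ^ 130 ^ 116 = 104

104


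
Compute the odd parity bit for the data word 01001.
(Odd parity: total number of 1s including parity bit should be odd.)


Number of 1s in data: 2
Parity bit: 1

1


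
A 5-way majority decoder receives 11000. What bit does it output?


Ones: 2 out of 5
Threshold: 3

0 (2/5 voted 1)


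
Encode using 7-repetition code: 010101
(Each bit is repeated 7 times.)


Each bit -> 7 copies

000000011111110000000111111100000001111111


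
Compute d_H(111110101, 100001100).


XOR: 011111001
Count of 1s: 6

6


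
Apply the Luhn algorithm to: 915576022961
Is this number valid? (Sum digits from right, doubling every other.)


Luhn sum = 46
46 mod 10 = 6

Invalid (Luhn sum mod 10 = 6)


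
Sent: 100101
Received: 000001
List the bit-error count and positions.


XOR: 100100

2 error(s) at position(s): 0, 3


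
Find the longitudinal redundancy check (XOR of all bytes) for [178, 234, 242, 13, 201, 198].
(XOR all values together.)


XOR chain: 178 ^ 234 ^ 242 ^ 13 ^ 201 ^ 198 = 168

168


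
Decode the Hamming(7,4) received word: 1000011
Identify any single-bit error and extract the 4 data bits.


Syndrome = 0: no error detected

Data: 0011 (no errors)


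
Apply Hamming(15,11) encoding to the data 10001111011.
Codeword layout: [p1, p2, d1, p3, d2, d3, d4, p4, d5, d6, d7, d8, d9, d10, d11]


Parity bits: p1=0, p2=1, p3=1, p4=0

011100001111011


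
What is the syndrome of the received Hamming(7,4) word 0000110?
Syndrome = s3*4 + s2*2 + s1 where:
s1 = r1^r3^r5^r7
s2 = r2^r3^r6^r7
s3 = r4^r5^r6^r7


s1=1, s2=1, s3=0

Syndrome = 3 (error at position 3)


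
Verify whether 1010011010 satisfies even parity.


Number of 1s: 5

No, parity error (5 ones)


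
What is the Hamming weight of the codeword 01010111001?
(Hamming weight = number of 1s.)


Counting 1s in 01010111001

6


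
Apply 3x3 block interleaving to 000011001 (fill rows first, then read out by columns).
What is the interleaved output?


Matrix:
  000
  011
  001
Read columns: 000010011

000010011


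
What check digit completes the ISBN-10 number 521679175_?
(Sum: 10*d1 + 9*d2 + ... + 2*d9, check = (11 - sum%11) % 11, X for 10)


Weighted sum: 240
240 mod 11 = 9

Check digit: 2


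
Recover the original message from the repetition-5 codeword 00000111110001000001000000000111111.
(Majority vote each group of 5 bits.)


Groups: 00000, 11111, 00010, 00001, 00000, 00001, 11111
Majority votes: 0100001

0100001


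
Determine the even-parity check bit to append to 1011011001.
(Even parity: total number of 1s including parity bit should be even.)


Number of 1s in data: 6
Parity bit: 0

0


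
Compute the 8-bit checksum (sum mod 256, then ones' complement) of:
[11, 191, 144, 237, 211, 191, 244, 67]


Sum = 1296 mod 256 = 16
Complement = 239

239


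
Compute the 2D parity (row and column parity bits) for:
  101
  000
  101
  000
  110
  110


Row parities: 000000
Column parities: 000

Row P: 000000, Col P: 000, Corner: 0


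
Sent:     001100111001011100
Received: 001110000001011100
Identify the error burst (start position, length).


XOR: 000010111000000000

Burst at position 4, length 5


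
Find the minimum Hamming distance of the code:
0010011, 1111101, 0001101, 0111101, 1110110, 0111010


Comparing all pairs, minimum distance: 1
Can detect 0 errors, correct 0 errors

1


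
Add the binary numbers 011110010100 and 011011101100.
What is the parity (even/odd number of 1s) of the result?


011110010100 = 1940
011011101100 = 1772
Sum = 3712 = 111010000000
1s count = 4

even parity (4 ones in 111010000000)


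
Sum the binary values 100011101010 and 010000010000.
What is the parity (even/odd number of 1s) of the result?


100011101010 = 2282
010000010000 = 1040
Sum = 3322 = 110011111010
1s count = 8

even parity (8 ones in 110011111010)


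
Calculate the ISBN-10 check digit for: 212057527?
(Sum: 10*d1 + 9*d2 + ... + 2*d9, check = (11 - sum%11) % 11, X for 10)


Weighted sum: 150
150 mod 11 = 7

Check digit: 4


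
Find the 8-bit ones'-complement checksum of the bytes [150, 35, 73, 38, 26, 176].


Sum = 498 mod 256 = 242
Complement = 13

13


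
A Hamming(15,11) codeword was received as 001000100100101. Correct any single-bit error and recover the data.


Syndrome = 12: error at position 12

Data: 10010101101 (corrected bit 12)


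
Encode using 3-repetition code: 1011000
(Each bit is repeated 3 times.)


Each bit -> 3 copies

111000111111000000000


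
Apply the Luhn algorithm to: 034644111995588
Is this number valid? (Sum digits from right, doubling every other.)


Luhn sum = 68
68 mod 10 = 8

Invalid (Luhn sum mod 10 = 8)


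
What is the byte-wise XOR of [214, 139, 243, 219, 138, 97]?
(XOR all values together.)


XOR chain: 214 ^ 139 ^ 243 ^ 219 ^ 138 ^ 97 = 158

158


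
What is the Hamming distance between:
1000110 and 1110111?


XOR: 0110001
Count of 1s: 3

3


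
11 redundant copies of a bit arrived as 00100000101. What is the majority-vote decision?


Ones: 3 out of 11
Threshold: 6

0 (3/11 voted 1)


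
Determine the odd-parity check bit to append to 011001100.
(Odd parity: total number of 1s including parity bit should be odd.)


Number of 1s in data: 4
Parity bit: 1

1


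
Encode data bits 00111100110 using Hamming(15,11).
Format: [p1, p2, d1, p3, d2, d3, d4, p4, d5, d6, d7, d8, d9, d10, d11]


Parity bits: p1=1, p2=0, p3=0, p4=0

100001101100110


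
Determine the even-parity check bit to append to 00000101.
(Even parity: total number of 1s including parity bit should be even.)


Number of 1s in data: 2
Parity bit: 0

0


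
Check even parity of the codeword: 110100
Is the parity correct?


Number of 1s: 3

No, parity error (3 ones)


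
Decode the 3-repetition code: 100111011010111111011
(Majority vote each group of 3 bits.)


Groups: 100, 111, 011, 010, 111, 111, 011
Majority votes: 0110111

0110111


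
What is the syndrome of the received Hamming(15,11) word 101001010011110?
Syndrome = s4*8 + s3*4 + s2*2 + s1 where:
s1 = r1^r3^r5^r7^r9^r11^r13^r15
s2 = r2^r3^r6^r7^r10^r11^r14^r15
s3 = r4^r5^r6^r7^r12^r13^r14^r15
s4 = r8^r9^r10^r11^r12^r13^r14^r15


s1=0, s2=0, s3=0, s4=1

Syndrome = 8 (error at position 8)


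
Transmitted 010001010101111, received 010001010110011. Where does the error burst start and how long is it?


XOR: 000000000011100

Burst at position 10, length 3


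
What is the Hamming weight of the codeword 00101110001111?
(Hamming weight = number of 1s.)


Counting 1s in 00101110001111

8


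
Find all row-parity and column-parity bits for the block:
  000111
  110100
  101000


Row parities: 110
Column parities: 011011

Row P: 110, Col P: 011011, Corner: 0


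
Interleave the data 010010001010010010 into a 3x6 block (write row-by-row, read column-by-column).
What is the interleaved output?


Matrix:
  010010
  001010
  010010
Read columns: 000101010000111000

000101010000111000


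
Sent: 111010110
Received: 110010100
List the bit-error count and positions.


XOR: 001000010

2 error(s) at position(s): 2, 7


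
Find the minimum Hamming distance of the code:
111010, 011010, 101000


Comparing all pairs, minimum distance: 1
Can detect 0 errors, correct 0 errors

1


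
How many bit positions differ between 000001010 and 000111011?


XOR: 000110001
Count of 1s: 3

3


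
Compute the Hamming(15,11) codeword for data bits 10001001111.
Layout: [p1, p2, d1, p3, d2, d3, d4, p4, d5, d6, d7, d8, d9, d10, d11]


Parity bits: p1=0, p2=1, p3=0, p4=1

011000011001111


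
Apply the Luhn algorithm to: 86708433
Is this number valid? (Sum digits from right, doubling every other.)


Luhn sum = 38
38 mod 10 = 8

Invalid (Luhn sum mod 10 = 8)


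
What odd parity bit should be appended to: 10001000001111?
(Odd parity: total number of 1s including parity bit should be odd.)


Number of 1s in data: 6
Parity bit: 1

1


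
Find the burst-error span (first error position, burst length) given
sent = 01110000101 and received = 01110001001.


XOR: 00000001100

Burst at position 7, length 2


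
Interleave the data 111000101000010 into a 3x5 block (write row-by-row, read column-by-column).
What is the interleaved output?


Matrix:
  11100
  01010
  00010
Read columns: 100110100011000

100110100011000


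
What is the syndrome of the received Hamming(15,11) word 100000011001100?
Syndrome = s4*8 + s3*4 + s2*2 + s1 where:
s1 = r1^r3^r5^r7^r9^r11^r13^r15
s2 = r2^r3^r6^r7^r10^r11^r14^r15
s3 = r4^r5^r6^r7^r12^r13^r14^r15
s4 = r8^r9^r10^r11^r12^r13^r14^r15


s1=1, s2=0, s3=0, s4=0

Syndrome = 1 (error at position 1)


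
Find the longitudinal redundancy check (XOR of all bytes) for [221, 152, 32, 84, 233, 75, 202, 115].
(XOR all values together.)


XOR chain: 221 ^ 152 ^ 32 ^ 84 ^ 233 ^ 75 ^ 202 ^ 115 = 42

42


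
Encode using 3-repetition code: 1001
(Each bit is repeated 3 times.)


Each bit -> 3 copies

111000000111


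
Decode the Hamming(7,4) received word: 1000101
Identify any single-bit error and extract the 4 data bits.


Syndrome = 3: error at position 3

Data: 1101 (corrected bit 3)


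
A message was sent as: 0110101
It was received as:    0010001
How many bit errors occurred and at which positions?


XOR: 0100100

2 error(s) at position(s): 1, 4


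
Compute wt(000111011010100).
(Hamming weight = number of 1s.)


Counting 1s in 000111011010100

7


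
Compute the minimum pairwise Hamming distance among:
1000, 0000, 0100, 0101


Comparing all pairs, minimum distance: 1
Can detect 0 errors, correct 0 errors

1


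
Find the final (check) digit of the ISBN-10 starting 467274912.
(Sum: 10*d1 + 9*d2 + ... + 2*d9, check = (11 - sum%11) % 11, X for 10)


Weighted sum: 269
269 mod 11 = 5

Check digit: 6


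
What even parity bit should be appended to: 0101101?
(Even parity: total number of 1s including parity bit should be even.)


Number of 1s in data: 4
Parity bit: 0

0


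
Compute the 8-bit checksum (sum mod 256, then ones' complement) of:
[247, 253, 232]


Sum = 732 mod 256 = 220
Complement = 35

35


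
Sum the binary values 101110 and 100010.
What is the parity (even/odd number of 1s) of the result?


101110 = 46
100010 = 34
Sum = 80 = 1010000
1s count = 2

even parity (2 ones in 1010000)


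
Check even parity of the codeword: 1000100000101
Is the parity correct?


Number of 1s: 4

Yes, parity is correct (4 ones)
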